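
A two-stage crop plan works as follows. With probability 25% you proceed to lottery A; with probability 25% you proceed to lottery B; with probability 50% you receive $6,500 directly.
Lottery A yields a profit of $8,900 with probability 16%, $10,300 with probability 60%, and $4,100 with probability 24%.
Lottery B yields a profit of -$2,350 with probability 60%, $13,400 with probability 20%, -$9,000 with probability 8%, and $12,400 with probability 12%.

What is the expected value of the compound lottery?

$5,906.50

EV(A) = 0.16 × 8900 + 0.6 × 10300 + 0.24 × 4100 = 1424 + 6180 + 984 = 8588
EV(B) = 0.6 × (-2350) + 0.2 × 13400 + 0.08 × (-9000) + 0.12 × 12400 = -1410 + 2680 − 720 + 1488 = 2038
Branch C: 6500 (certain)
Overall = 0.25 × 8588 + 0.25 × 2038 + 0.5 × 6500 = 2147 + 509.5 + 3250 = 5906.5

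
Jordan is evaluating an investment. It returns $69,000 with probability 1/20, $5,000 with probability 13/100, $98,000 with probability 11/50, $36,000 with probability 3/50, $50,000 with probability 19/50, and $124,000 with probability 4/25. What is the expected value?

$66,660

EV = 1/20 × 69000 + 13/100 × 5000 + 11/50 × 98000 + 3/50 × 36000 + 19/50 × 50000 + 4/25 × 124000 = 3450 + 650 + 21560 + 2160 + 19000 + 19840 = 66660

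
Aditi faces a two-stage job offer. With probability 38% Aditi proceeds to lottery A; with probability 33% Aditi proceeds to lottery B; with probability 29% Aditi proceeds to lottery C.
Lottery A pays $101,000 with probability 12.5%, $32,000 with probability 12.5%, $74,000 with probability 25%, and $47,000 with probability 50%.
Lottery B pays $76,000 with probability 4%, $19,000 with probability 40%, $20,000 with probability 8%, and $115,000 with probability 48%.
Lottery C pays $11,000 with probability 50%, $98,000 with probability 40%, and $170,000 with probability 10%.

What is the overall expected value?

$62,425.70

EV(A) = 0.125 × 101000 + 0.125 × 32000 + 0.25 × 74000 + 0.5 × 47000 = 12625 + 4000 + 18500 + 23500 = 58625
EV(B) = 0.04 × 76000 + 0.4 × 19000 + 0.08 × 20000 + 0.48 × 115000 = 3040 + 7600 + 1600 + 55200 = 67440
EV(C) = 0.5 × 11000 + 0.4 × 98000 + 0.1 × 170000 = 5500 + 39200 + 17000 = 61700
Overall = 0.38 × 58625 + 0.33 × 67440 + 0.29 × 61700 = 22277.5 + 22255.2 + 17893 = 62425.7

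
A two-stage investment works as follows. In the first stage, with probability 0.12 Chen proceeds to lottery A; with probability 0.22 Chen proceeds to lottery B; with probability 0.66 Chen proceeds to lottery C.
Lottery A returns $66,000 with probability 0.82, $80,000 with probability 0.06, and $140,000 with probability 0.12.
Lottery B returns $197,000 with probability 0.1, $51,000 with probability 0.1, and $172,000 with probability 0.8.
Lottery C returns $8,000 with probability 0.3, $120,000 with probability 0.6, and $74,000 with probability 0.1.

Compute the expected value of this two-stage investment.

$98,802.40

EV(A) = 0.82 × 66000 + 0.06 × 80000 + 0.12 × 140000 = 54120 + 4800 + 16800 = 75720
EV(B) = 0.1 × 197000 + 0.1 × 51000 + 0.8 × 172000 = 19700 + 5100 + 137600 = 162400
EV(C) = 0.3 × 8000 + 0.6 × 120000 + 0.1 × 74000 = 2400 + 72000 + 7400 = 81800
Overall = 0.12 × 75720 + 0.22 × 162400 + 0.66 × 81800 = 9086.4 + 35728 + 53988 = 98802.4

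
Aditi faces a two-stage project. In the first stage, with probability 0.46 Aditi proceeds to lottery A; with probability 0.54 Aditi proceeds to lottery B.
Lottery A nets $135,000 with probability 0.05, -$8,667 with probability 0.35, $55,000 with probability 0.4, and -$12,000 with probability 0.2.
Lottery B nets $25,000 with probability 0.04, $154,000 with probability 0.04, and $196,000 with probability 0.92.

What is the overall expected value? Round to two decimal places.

EV(A) = 0.05 × 135000 + 0.35 × (-8667) + 0.4 × 55000 + 0.2 × (-12000) = 6750 − 3033.45 + 22000 − 2400 = 23316.55
EV(B) = 0.04 × 25000 + 0.04 × 154000 + 0.92 × 196000 = 1000 + 6160 + 180320 = 187480
Overall = 0.46 × 23316.55 + 0.54 × 187480 = 10725.613 + 101239.2 = 111964.813

$111,964.81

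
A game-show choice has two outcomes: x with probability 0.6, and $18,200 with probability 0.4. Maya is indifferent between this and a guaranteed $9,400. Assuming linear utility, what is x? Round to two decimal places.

x = $3,533.33

0.6·x + 0.4·18200 = 9400
0.6·x = 9400 − 7280 = 2120
x = 2120 / 0.6 = 3533.3333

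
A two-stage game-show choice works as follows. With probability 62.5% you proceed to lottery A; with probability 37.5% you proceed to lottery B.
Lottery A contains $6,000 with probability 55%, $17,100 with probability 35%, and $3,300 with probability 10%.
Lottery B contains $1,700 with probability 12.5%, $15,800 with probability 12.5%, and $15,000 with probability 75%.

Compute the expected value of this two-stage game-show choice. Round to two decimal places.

EV(A) = 0.55 × 6000 + 0.35 × 17100 + 0.1 × 3300 = 3300 + 5985 + 330 = 9615
EV(B) = 0.125 × 1700 + 0.125 × 15800 + 0.75 × 15000 = 212.5 + 1975 + 11250 = 13437.5
Overall = 0.625 × 9615 + 0.375 × 13437.5 = 6009.375 + 5039.0625 = 11048.4375

$11,048.44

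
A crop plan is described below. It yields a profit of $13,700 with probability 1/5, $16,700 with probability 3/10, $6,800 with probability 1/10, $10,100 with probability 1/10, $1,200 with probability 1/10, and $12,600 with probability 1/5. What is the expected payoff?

EV = 1/5 × 13700 + 3/10 × 16700 + 1/10 × 6800 + 1/10 × 10100 + 1/10 × 1200 + 1/5 × 12600 = 2740 + 5010 + 680 + 1010 + 120 + 2520 = 12080

$12,080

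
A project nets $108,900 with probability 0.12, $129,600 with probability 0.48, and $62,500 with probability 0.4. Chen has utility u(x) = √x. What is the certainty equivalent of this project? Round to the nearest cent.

$97,593.76

E[u] = 0.12·√108900 + 0.48·√129600 + 0.4·√62500 = 0.12·330 + 0.48·360 + 0.4·250 = 312.4
CE = (312.4)² = 97593.76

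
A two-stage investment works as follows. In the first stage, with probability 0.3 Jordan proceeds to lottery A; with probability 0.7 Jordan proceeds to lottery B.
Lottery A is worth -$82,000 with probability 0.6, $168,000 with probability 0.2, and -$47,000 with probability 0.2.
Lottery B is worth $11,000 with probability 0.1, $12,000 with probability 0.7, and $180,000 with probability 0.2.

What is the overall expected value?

$24,350

EV(A) = 0.6 × (-82000) + 0.2 × 168000 + 0.2 × (-47000) = -49200 + 33600 − 9400 = -25000
EV(B) = 0.1 × 11000 + 0.7 × 12000 + 0.2 × 180000 = 1100 + 8400 + 36000 = 45500
Overall = 0.3 × (-25000) + 0.7 × 45500 = -7500 + 31850 = 24350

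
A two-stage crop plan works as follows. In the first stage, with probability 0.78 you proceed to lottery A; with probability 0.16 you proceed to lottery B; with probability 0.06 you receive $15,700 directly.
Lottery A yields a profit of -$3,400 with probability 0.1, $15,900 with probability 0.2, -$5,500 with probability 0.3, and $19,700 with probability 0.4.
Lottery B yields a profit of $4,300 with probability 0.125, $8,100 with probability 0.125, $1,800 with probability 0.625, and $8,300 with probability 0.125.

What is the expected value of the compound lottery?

$8,610.60

EV(A) = 0.1 × (-3400) + 0.2 × 15900 + 0.3 × (-5500) + 0.4 × 19700 = -340 + 3180 − 1650 + 7880 = 9070
EV(B) = 0.125 × 4300 + 0.125 × 8100 + 0.625 × 1800 + 0.125 × 8300 = 537.5 + 1012.5 + 1125 + 1037.5 = 3712.5
Branch C: 15700 (certain)
Overall = 0.78 × 9070 + 0.16 × 3712.5 + 0.06 × 15700 = 7074.6 + 594 + 942 = 8610.6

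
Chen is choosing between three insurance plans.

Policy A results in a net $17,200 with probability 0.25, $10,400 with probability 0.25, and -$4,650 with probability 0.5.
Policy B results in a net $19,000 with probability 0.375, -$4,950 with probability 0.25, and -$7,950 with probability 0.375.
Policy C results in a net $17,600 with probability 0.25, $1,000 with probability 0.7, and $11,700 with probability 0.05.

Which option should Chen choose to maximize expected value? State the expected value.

Policy C ($5,685)

Policy A = 0.25 × 17200 + 0.25 × 10400 + 0.5 × (-4650) = 4300 + 2600 − 2325 = 4575
Policy B = 0.375 × 19000 + 0.25 × (-4950) + 0.375 × (-7950) = 7125 − 1237.5 − 2981.25 = 2906.25
Policy C = 0.25 × 17600 + 0.7 × 1000 + 0.05 × 11700 = 4400 + 700 + 585 = 5685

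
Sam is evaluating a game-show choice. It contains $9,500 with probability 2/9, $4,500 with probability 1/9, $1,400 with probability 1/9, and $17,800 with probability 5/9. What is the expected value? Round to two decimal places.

$12,655.56

EV = 2/9 × 9500 + 1/9 × 4500 + 1/9 × 1400 + 5/9 × 17800 = 2111.1111 + 500 + 155.5556 + 9888.8889 = 12655.5556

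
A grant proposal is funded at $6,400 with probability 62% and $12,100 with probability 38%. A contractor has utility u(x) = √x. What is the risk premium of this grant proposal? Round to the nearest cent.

E[u] = 0.62·√6400 + 0.38·√12100 = 0.62·80 + 0.38·110 = 91.4
CE = (91.4)² = 8353.96
Risk premium = EV − CE = 8566 − 8353.96 = 212.04

$212.04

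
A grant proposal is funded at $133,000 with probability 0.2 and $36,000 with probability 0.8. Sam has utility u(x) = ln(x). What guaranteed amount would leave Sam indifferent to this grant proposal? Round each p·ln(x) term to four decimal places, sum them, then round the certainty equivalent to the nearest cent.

E[u] = 0.2·ln(133000) + 0.8·ln(36000) = 2.3596 + 8.3930 = 10.7526
CE = e^10.7526 ≈ 46751.42

$46,751.42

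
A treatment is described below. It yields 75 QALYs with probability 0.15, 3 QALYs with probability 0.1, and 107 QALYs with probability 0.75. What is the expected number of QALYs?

EV = 0.15 × 75 + 0.1 × 3 + 0.75 × 107 = 11.25 + 0.3 + 80.25 = 91.8

91.8 QALYs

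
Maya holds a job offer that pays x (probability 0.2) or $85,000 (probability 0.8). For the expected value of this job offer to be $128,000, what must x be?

0.2·x + 0.8·85000 = 128000
0.2·x = 128000 − 68000 = 60000
x = 60000 / 0.2 = 300000

x = $300,000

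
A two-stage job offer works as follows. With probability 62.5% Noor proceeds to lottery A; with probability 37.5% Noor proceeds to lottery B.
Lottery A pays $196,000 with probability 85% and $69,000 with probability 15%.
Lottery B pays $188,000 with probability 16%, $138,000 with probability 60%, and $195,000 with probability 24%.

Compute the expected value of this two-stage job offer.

$170,473.75

EV(A) = 0.85 × 196000 + 0.15 × 69000 = 166600 + 10350 = 176950
EV(B) = 0.16 × 188000 + 0.6 × 138000 + 0.24 × 195000 = 30080 + 82800 + 46800 = 159680
Overall = 0.625 × 176950 + 0.375 × 159680 = 110593.75 + 59880 = 170473.75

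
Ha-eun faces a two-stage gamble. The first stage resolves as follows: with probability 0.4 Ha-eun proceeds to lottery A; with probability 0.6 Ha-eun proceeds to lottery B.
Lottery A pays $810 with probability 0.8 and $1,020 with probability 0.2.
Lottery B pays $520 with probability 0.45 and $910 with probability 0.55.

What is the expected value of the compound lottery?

EV(A) = 0.8 × 810 + 0.2 × 1020 = 648 + 204 = 852
EV(B) = 0.45 × 520 + 0.55 × 910 = 234 + 500.5 = 734.5
Overall = 0.4 × 852 + 0.6 × 734.5 = 340.8 + 440.7 = 781.5

$781.50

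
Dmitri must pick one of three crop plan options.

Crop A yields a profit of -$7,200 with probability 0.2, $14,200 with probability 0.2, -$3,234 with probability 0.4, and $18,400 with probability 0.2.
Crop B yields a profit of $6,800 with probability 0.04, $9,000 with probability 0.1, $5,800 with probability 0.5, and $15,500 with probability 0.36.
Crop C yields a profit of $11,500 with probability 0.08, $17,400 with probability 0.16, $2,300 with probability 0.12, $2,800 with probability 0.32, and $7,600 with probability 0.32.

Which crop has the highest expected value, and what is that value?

Crop B ($9,652)

Crop A = 0.2 × (-7200) + 0.2 × 14200 + 0.4 × (-3234) + 0.2 × 18400 = -1440 + 2840 − 1293.6 + 3680 = 3786.4
Crop B = 0.04 × 6800 + 0.1 × 9000 + 0.5 × 5800 + 0.36 × 15500 = 272 + 900 + 2900 + 5580 = 9652
Crop C = 0.08 × 11500 + 0.16 × 17400 + 0.12 × 2300 + 0.32 × 2800 + 0.32 × 7600 = 920 + 2784 + 276 + 896 + 2432 = 7308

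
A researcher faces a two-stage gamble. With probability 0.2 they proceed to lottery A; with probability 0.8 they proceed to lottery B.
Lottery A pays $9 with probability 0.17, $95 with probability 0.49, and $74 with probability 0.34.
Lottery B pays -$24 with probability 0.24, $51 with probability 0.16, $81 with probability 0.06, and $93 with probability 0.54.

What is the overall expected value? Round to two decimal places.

$60.63

EV(A) = 0.17 × 9 + 0.49 × 95 + 0.34 × 74 = 1.53 + 46.55 + 25.16 = 73.24
EV(B) = 0.24 × (-24) + 0.16 × 51 + 0.06 × 81 + 0.54 × 93 = -5.76 + 8.16 + 4.86 + 50.22 = 57.48
Overall = 0.2 × 73.24 + 0.8 × 57.48 = 14.648 + 45.984 = 60.632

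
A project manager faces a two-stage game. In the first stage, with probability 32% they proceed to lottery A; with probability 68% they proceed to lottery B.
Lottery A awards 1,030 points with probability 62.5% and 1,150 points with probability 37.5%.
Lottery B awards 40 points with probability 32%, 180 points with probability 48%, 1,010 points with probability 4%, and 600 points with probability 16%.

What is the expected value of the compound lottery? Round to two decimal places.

504.21 points

EV(A) = 0.625 × 1030 + 0.375 × 1150 = 643.75 + 431.25 = 1075
EV(B) = 0.32 × 40 + 0.48 × 180 + 0.04 × 1010 + 0.16 × 600 = 12.8 + 86.4 + 40.4 + 96 = 235.6
Overall = 0.32 × 1075 + 0.68 × 235.6 = 344 + 160.208 = 504.208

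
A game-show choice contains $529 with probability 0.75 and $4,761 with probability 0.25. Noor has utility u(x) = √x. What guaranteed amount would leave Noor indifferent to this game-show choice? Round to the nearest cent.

E[u] = 0.75·√529 + 0.25·√4761 = 0.75·23 + 0.25·69 = 34.5
CE = (34.5)² = 1190.25

$1,190.25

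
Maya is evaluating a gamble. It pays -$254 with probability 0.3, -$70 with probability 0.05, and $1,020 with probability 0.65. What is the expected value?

EV = 0.3 × (-254) + 0.05 × (-70) + 0.65 × 1020 = -76.2 − 3.5 + 663 = 583.3

$583.30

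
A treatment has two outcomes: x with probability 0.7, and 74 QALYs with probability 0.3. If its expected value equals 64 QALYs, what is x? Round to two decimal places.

x = 59.71 QALYs

0.7·x + 0.3·74 = 64
0.7·x = 64 − 22.2 = 41.8
x = 41.8 / 0.7 = 59.7143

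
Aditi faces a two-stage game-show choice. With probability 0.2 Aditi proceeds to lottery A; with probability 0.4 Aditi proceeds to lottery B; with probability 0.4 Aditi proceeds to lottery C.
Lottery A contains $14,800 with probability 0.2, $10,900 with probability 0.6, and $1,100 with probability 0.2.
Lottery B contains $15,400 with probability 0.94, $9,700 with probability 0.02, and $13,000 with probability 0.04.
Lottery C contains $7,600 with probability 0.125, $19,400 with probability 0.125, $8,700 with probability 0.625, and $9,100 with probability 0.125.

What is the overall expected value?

EV(A) = 0.2 × 14800 + 0.6 × 10900 + 0.2 × 1100 = 2960 + 6540 + 220 = 9720
EV(B) = 0.94 × 15400 + 0.02 × 9700 + 0.04 × 13000 = 14476 + 194 + 520 = 15190
EV(C) = 0.125 × 7600 + 0.125 × 19400 + 0.625 × 8700 + 0.125 × 9100 = 950 + 2425 + 5437.5 + 1137.5 = 9950
Overall = 0.2 × 9720 + 0.4 × 15190 + 0.4 × 9950 = 1944 + 6076 + 3980 = 12000

$12,000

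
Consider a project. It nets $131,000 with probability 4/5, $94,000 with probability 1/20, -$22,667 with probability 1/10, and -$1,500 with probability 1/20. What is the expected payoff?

$107,158.30

EV = 4/5 × 131000 + 1/20 × 94000 + 1/10 × (-22667) + 1/20 × (-1500) = 104800 + 4700 − 2266.7 − 75 = 107158.3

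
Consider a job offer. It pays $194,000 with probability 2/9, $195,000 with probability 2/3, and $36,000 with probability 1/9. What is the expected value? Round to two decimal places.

EV = 2/9 × 194000 + 2/3 × 195000 + 1/9 × 36000 = 43111.1111 + 130000 + 4000 = 177111.1111

$177,111.11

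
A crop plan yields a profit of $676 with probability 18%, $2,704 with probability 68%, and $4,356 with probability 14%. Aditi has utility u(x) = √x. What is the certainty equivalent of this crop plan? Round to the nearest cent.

$2,428.52

E[u] = 0.18·√676 + 0.68·√2704 + 0.14·√4356 = 0.18·26 + 0.68·52 + 0.14·66 = 49.28
CE = (49.28)² = 2428.5184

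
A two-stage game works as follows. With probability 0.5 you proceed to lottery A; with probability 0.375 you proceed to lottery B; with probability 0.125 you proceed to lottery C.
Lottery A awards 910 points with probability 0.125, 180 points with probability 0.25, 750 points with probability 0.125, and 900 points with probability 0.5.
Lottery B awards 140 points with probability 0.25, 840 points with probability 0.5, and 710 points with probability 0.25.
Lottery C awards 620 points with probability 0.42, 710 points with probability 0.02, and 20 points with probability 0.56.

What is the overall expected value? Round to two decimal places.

EV(A) = 0.125 × 910 + 0.25 × 180 + 0.125 × 750 + 0.5 × 900 = 113.75 + 45 + 93.75 + 450 = 702.5
EV(B) = 0.25 × 140 + 0.5 × 840 + 0.25 × 710 = 35 + 420 + 177.5 = 632.5
EV(C) = 0.42 × 620 + 0.02 × 710 + 0.56 × 20 = 260.4 + 14.2 + 11.2 = 285.8
Overall = 0.5 × 702.5 + 0.375 × 632.5 + 0.125 × 285.8 = 351.25 + 237.1875 + 35.725 = 624.1625

624.16 points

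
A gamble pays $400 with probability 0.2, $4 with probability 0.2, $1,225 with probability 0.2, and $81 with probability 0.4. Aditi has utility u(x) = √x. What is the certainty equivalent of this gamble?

$225

E[u] = 0.2·√400 + 0.2·√4 + 0.2·√1225 + 0.4·√81 = 0.2·20 + 0.2·2 + 0.2·35 + 0.4·9 = 15
CE = (15)² = 225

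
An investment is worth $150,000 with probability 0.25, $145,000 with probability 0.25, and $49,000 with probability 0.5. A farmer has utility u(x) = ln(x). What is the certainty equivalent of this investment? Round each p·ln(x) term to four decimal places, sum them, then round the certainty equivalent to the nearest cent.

$85,007.94

E[u] = 0.25·ln(150000) + 0.25·ln(145000) + 0.5·ln(49000) = 2.9796 + 2.9711 + 5.3998 = 11.3505
CE = e^11.3505 ≈ 85007.94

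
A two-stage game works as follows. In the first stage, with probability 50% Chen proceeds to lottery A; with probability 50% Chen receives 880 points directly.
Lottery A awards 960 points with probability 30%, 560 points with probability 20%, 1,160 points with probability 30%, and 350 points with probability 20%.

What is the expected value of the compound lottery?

849 points

EV(A) = 0.3 × 960 + 0.2 × 560 + 0.3 × 1160 + 0.2 × 350 = 288 + 112 + 348 + 70 = 818
Branch B: 880 (certain)
Overall = 0.5 × 818 + 0.5 × 880 = 409 + 440 = 849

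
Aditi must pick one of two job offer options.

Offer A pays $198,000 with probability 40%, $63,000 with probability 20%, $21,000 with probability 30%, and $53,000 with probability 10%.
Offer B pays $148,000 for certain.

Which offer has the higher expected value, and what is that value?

Offer B ($148,000)

Offer A = 0.4 × 198000 + 0.2 × 63000 + 0.3 × 21000 + 0.1 × 53000 = 79200 + 12600 + 6300 + 5300 = 103400
Offer B: 148000 (certain)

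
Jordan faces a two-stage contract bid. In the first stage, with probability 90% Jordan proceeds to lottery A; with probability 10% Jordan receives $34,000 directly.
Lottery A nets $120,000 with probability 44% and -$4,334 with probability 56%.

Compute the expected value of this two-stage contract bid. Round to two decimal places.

EV(A) = 0.44 × 120000 + 0.56 × (-4334) = 52800 − 2427.04 = 50372.96
Branch B: 34000 (certain)
Overall = 0.9 × 50372.96 + 0.1 × 34000 = 45335.664 + 3400 = 48735.664

$48,735.66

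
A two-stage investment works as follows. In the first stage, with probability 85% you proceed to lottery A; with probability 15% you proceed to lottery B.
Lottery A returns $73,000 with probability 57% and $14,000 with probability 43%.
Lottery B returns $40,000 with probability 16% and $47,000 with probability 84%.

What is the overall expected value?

$47,367.50

EV(A) = 0.57 × 73000 + 0.43 × 14000 = 41610 + 6020 = 47630
EV(B) = 0.16 × 40000 + 0.84 × 47000 = 6400 + 39480 = 45880
Overall = 0.85 × 47630 + 0.15 × 45880 = 40485.5 + 6882 = 47367.5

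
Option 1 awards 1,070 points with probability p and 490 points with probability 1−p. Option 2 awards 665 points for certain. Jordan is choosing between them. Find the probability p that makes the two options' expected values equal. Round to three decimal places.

p = 0.302

p·1070 + (1−p)·490 = 665
580p + 490 = 665
p = (665 − 490) / 580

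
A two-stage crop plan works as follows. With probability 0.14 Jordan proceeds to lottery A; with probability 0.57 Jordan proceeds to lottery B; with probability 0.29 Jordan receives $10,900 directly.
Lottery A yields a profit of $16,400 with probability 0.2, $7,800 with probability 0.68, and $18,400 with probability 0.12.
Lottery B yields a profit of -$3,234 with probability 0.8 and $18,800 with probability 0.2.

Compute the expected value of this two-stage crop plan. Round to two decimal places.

$5,340.38

EV(A) = 0.2 × 16400 + 0.68 × 7800 + 0.12 × 18400 = 3280 + 5304 + 2208 = 10792
EV(B) = 0.8 × (-3234) + 0.2 × 18800 = -2587.2 + 3760 = 1172.8
Branch C: 10900 (certain)
Overall = 0.14 × 10792 + 0.57 × 1172.8 + 0.29 × 10900 = 1510.88 + 668.496 + 3161 = 5340.376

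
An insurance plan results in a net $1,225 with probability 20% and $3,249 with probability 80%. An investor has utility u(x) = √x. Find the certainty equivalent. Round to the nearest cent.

E[u] = 0.2·√1225 + 0.8·√3249 = 0.2·35 + 0.8·57 = 52.6
CE = (52.6)² = 2766.76

$2,766.76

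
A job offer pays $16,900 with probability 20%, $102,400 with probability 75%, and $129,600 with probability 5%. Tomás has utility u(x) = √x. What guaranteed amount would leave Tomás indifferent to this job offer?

E[u] = 0.2·√16900 + 0.75·√102400 + 0.05·√129600 = 0.2·130 + 0.75·320 + 0.05·360 = 284
CE = (284)² = 80656

$80,656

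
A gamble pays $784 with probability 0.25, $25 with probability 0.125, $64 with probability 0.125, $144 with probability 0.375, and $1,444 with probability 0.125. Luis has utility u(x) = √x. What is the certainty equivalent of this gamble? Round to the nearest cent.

E[u] = 0.25·√784 + 0.125·√25 + 0.125·√64 + 0.375·√144 + 0.125·√1444 = 0.25·28 + 0.125·5 + 0.125·8 + 0.375·12 + 0.125·38 = 17.875
CE = (17.875)² = 319.515625

$319.52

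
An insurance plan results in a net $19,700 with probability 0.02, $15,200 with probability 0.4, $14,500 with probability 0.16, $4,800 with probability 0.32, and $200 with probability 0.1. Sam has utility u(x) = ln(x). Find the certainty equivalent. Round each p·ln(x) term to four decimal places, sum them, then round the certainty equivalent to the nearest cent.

$6,800.15

E[u] = 0.02·ln(19700) + 0.4·ln(15200) + 0.16·ln(14500) + 0.32·ln(4800) + 0.1·ln(200) = 0.1978 + 3.8516 + 1.5331 + 2.7124 + 0.5298 = 8.8247
CE = e^8.8247 ≈ 6800.15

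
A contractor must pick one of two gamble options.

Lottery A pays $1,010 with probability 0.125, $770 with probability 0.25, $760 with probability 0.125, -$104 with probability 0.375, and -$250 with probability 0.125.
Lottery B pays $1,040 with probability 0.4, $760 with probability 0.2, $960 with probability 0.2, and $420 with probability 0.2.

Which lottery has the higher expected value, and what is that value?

Lottery B ($844)

Lottery A = 0.125 × 1010 + 0.25 × 770 + 0.125 × 760 + 0.375 × (-104) + 0.125 × (-250) = 126.25 + 192.5 + 95 − 39 − 31.25 = 343.5
Lottery B = 0.4 × 1040 + 0.2 × 760 + 0.2 × 960 + 0.2 × 420 = 416 + 152 + 192 + 84 = 844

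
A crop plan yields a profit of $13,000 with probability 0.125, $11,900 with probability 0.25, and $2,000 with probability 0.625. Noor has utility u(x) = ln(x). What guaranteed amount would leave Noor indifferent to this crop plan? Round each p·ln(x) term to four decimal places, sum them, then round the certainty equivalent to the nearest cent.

$3,947.35

E[u] = 0.125·ln(13000) + 0.25·ln(11900) + 0.625·ln(2000) = 1.1841 + 2.3461 + 4.7506 = 8.2808
CE = e^8.2808 ≈ 3947.35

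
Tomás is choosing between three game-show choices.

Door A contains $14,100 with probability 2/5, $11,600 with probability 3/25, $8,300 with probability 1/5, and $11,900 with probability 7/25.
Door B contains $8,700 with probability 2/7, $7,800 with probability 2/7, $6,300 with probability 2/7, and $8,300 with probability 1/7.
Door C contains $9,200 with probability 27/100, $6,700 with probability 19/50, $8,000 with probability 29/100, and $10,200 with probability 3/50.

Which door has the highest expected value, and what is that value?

Door A = 2/5 × 14100 + 3/25 × 11600 + 1/5 × 8300 + 7/25 × 11900 = 5640 + 1392 + 1660 + 3332 = 12024
Door B = 2/7 × 8700 + 2/7 × 7800 + 2/7 × 6300 + 1/7 × 8300 = 2485.7143 + 2228.5714 + 1800 + 1185.7143 = 7700
Door C = 27/100 × 9200 + 19/50 × 6700 + 29/100 × 8000 + 3/50 × 10200 = 2484 + 2546 + 2320 + 612 = 7962

Door A ($12,024)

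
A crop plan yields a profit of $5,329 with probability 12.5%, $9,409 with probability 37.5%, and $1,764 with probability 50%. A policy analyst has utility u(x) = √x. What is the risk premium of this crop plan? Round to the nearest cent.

$654.25

E[u] = 0.125·√5329 + 0.375·√9409 + 0.5·√1764 = 0.125·73 + 0.375·97 + 0.5·42 = 66.5
CE = (66.5)² = 4422.25
Risk premium = EV − CE = 5076.5 − 4422.25 = 654.25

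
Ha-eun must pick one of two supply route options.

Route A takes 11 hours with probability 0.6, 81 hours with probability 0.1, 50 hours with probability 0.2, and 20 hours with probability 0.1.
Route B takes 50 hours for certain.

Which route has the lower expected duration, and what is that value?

Route A (26.7 hours)

Route A = 0.6 × 11 + 0.1 × 81 + 0.2 × 50 + 0.1 × 20 = 6.6 + 8.1 + 10 + 2 = 26.7
Route B: 50 (certain)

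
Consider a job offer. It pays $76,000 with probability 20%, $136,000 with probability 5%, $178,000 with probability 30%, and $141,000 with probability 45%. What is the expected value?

$138,850

EV = 0.2 × 76000 + 0.05 × 136000 + 0.3 × 178000 + 0.45 × 141000 = 15200 + 6800 + 53400 + 63450 = 138850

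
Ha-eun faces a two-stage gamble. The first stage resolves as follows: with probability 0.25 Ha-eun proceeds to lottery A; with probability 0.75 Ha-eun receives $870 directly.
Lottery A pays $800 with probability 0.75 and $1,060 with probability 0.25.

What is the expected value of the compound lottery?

$868.75

EV(A) = 0.75 × 800 + 0.25 × 1060 = 600 + 265 = 865
Branch B: 870 (certain)
Overall = 0.25 × 865 + 0.75 × 870 = 216.25 + 652.5 = 868.75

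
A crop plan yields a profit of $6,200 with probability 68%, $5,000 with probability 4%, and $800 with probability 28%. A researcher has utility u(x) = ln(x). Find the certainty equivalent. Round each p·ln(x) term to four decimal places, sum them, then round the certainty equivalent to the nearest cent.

E[u] = 0.68·ln(6200) + 0.04·ln(5000) + 0.28·ln(800) = 5.9380 + 0.3407 + 1.8717 = 8.1504
CE = e^8.1504 ≈ 3464.76

$3,464.76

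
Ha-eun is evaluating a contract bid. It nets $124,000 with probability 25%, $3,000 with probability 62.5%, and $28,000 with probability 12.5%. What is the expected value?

EV = 0.25 × 124000 + 0.625 × 3000 + 0.125 × 28000 = 31000 + 1875 + 3500 = 36375

$36,375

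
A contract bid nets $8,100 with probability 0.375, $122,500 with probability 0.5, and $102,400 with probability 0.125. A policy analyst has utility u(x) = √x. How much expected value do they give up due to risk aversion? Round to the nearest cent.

E[u] = 0.375·√8100 + 0.5·√122500 + 0.125·√102400 = 0.375·90 + 0.5·350 + 0.125·320 = 248.75
CE = (248.75)² = 61876.5625
Risk premium = EV − CE = 77087.5 − 61876.5625 = 15210.9375

$15,210.94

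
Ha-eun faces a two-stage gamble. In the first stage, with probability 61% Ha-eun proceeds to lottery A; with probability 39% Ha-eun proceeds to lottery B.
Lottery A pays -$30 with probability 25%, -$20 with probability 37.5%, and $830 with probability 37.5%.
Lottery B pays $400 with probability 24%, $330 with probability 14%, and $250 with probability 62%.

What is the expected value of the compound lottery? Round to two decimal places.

EV(A) = 0.25 × (-30) + 0.375 × (-20) + 0.375 × 830 = -7.5 − 7.5 + 311.25 = 296.25
EV(B) = 0.24 × 400 + 0.14 × 330 + 0.62 × 250 = 96 + 46.2 + 155 = 297.2
Overall = 0.61 × 296.25 + 0.39 × 297.2 = 180.7125 + 115.908 = 296.6205

$296.62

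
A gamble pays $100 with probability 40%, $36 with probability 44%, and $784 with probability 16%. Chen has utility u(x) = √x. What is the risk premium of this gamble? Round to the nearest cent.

$57.63

E[u] = 0.4·√100 + 0.44·√36 + 0.16·√784 = 0.4·10 + 0.44·6 + 0.16·28 = 11.12
CE = (11.12)² = 123.6544
Risk premium = EV − CE = 181.28 − 123.6544 = 57.6256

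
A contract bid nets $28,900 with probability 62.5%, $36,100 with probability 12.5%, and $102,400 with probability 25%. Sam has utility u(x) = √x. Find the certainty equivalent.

$44,100

E[u] = 0.625·√28900 + 0.125·√36100 + 0.25·√102400 = 0.625·170 + 0.125·190 + 0.25·320 = 210
CE = (210)² = 44100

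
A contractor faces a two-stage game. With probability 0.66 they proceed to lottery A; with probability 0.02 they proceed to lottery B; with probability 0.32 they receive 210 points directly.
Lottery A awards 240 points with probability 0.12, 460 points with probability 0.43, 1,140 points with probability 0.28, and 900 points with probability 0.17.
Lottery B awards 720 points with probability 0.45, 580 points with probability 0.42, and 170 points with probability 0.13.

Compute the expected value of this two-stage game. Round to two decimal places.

540.20 points

EV(A) = 0.12 × 240 + 0.43 × 460 + 0.28 × 1140 + 0.17 × 900 = 28.8 + 197.8 + 319.2 + 153 = 698.8
EV(B) = 0.45 × 720 + 0.42 × 580 + 0.13 × 170 = 324 + 243.6 + 22.1 = 589.7
Branch C: 210 (certain)
Overall = 0.66 × 698.8 + 0.02 × 589.7 + 0.32 × 210 = 461.208 + 11.794 + 67.2 = 540.202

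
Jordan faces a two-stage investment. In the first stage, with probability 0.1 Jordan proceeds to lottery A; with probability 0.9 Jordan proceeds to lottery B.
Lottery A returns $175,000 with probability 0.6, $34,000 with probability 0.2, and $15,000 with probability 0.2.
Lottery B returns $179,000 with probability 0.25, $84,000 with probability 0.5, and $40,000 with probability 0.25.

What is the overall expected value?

EV(A) = 0.6 × 175000 + 0.2 × 34000 + 0.2 × 15000 = 105000 + 6800 + 3000 = 114800
EV(B) = 0.25 × 179000 + 0.5 × 84000 + 0.25 × 40000 = 44750 + 42000 + 10000 = 96750
Overall = 0.1 × 114800 + 0.9 × 96750 = 11480 + 87075 = 98555

$98,555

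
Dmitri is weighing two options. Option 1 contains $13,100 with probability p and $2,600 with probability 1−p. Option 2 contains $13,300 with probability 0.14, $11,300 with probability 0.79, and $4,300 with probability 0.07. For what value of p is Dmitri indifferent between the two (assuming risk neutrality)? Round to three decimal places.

p = 0.809

EV(Option 2) = 0.14 × 13300 + 0.79 × 11300 + 0.07 × 4300 = 1862 + 8927 + 301 = 11090
p·13100 + (1−p)·2600 = 11090
10500p + 2600 = 11090
p = (11090 − 2600) / 10500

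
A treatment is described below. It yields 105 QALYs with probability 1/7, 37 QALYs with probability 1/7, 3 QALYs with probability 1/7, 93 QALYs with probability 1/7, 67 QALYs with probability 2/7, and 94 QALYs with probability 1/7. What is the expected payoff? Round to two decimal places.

66.57 QALYs

EV = 1/7 × 105 + 1/7 × 37 + 1/7 × 3 + 1/7 × 93 + 2/7 × 67 + 1/7 × 94 = 15 + 5.2857 + 0.4286 + 13.2857 + 19.1429 + 13.4286 = 66.5714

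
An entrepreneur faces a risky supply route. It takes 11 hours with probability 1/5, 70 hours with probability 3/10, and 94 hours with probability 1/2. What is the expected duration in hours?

70.2 hours

EV = 1/5 × 11 + 3/10 × 70 + 1/2 × 94 = 2.2 + 21 + 47 = 70.2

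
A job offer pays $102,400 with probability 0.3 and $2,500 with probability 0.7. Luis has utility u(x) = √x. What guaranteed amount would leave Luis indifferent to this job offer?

$17,161

E[u] = 0.3·√102400 + 0.7·√2500 = 0.3·320 + 0.7·50 = 131
CE = (131)² = 17161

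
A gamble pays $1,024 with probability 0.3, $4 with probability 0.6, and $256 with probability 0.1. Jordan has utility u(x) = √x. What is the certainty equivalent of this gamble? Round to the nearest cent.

E[u] = 0.3·√1024 + 0.6·√4 + 0.1·√256 = 0.3·32 + 0.6·2 + 0.1·16 = 12.4
CE = (12.4)² = 153.76

$153.76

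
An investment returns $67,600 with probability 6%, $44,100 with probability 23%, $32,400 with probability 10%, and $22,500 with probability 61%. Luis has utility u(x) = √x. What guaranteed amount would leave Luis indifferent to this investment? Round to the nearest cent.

$30,067.56

E[u] = 0.06·√67600 + 0.23·√44100 + 0.1·√32400 + 0.61·√22500 = 0.06·260 + 0.23·210 + 0.1·180 + 0.61·150 = 173.4
CE = (173.4)² = 30067.56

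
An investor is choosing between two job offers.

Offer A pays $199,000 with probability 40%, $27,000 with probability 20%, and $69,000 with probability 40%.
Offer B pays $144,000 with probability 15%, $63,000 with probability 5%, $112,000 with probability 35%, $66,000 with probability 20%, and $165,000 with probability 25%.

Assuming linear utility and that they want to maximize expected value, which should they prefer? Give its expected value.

Offer B ($118,400)

Offer A = 0.4 × 199000 + 0.2 × 27000 + 0.4 × 69000 = 79600 + 5400 + 27600 = 112600
Offer B = 0.15 × 144000 + 0.05 × 63000 + 0.35 × 112000 + 0.2 × 66000 + 0.25 × 165000 = 21600 + 3150 + 39200 + 13200 + 41250 = 118400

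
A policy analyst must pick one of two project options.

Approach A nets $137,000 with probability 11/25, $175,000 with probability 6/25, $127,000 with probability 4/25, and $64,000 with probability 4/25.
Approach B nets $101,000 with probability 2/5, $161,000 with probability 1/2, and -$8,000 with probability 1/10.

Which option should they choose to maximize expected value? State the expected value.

Approach A ($132,840)

Approach A = 11/25 × 137000 + 6/25 × 175000 + 4/25 × 127000 + 4/25 × 64000 = 60280 + 42000 + 20320 + 10240 = 132840
Approach B = 2/5 × 101000 + 1/2 × 161000 + 1/10 × (-8000) = 40400 + 80500 − 800 = 120100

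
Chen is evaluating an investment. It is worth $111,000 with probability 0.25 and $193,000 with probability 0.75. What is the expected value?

EV = 0.25 × 111000 + 0.75 × 193000 = 27750 + 144750 = 172500

$172,500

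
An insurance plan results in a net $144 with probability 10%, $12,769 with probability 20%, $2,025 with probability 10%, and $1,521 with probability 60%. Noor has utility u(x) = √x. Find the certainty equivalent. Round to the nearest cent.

E[u] = 0.1·√144 + 0.2·√12769 + 0.1·√2025 + 0.6·√1521 = 0.1·12 + 0.2·113 + 0.1·45 + 0.6·39 = 51.7
CE = (51.7)² = 2672.89

$2,672.89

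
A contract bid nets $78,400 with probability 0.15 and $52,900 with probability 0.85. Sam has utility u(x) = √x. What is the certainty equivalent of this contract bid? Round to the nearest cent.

E[u] = 0.15·√78400 + 0.85·√52900 = 0.15·280 + 0.85·230 = 237.5
CE = (237.5)² = 56406.25

$56,406.25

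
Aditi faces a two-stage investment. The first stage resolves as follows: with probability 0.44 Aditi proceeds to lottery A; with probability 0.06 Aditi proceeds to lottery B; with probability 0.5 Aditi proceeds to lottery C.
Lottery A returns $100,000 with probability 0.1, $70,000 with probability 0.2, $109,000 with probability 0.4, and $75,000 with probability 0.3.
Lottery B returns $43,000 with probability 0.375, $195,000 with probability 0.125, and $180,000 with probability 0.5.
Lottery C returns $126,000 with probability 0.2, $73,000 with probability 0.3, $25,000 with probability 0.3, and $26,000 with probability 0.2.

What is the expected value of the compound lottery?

EV(A) = 0.1 × 100000 + 0.2 × 70000 + 0.4 × 109000 + 0.3 × 75000 = 10000 + 14000 + 43600 + 22500 = 90100
EV(B) = 0.375 × 43000 + 0.125 × 195000 + 0.5 × 180000 = 16125 + 24375 + 90000 = 130500
EV(C) = 0.2 × 126000 + 0.3 × 73000 + 0.3 × 25000 + 0.2 × 26000 = 25200 + 21900 + 7500 + 5200 = 59800
Overall = 0.44 × 90100 + 0.06 × 130500 + 0.5 × 59800 = 39644 + 7830 + 29900 = 77374

$77,374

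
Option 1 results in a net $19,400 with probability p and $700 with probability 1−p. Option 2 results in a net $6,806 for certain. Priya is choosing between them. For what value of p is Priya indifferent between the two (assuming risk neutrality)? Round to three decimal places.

p = 0.327

p·19400 + (1−p)·700 = 6806
18700p + 700 = 6806
p = (6806 − 700) / 18700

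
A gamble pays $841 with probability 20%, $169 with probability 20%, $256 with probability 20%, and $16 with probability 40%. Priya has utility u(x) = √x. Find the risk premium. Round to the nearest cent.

E[u] = 0.2·√841 + 0.2·√169 + 0.2·√256 + 0.4·√16 = 0.2·29 + 0.2·13 + 0.2·16 + 0.4·4 = 13.2
CE = (13.2)² = 174.24
Risk premium = EV − CE = 259.6 − 174.24 = 85.36

$85.36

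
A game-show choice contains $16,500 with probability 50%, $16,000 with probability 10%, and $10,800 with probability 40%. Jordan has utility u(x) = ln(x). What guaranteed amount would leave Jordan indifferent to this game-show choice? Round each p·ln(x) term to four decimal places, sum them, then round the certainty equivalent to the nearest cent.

$13,884.11

E[u] = 0.5·ln(16500) + 0.1·ln(16000) + 0.4·ln(10800) = 4.8556 + 0.9680 + 3.7149 = 9.5385
CE = e^9.5385 ≈ 13884.11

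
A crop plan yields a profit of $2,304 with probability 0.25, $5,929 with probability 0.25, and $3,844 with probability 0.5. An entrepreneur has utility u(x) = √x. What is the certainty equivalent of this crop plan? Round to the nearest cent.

E[u] = 0.25·√2304 + 0.25·√5929 + 0.5·√3844 = 0.25·48 + 0.25·77 + 0.5·62 = 62.25
CE = (62.25)² = 3875.0625

$3,875.06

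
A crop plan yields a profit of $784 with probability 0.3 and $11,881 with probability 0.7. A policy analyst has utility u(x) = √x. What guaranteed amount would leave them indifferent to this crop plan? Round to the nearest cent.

E[u] = 0.3·√784 + 0.7·√11881 = 0.3·28 + 0.7·109 = 84.7
CE = (84.7)² = 7174.09

$7,174.09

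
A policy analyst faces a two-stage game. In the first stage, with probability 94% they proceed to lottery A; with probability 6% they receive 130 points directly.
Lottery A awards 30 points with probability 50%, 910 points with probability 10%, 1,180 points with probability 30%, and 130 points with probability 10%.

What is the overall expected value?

EV(A) = 0.5 × 30 + 0.1 × 910 + 0.3 × 1180 + 0.1 × 130 = 15 + 91 + 354 + 13 = 473
Branch B: 130 (certain)
Overall = 0.94 × 473 + 0.06 × 130 = 444.62 + 7.8 = 452.42

452.42 points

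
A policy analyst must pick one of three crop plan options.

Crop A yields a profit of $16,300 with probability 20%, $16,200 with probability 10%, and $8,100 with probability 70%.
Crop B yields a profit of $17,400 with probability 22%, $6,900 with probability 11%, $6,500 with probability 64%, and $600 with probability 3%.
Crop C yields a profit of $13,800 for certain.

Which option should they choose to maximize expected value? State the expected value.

Crop C ($13,800)

Crop A = 0.2 × 16300 + 0.1 × 16200 + 0.7 × 8100 = 3260 + 1620 + 5670 = 10550
Crop B = 0.22 × 17400 + 0.11 × 6900 + 0.64 × 6500 + 0.03 × 600 = 3828 + 759 + 4160 + 18 = 8765
Crop C: 13800 (certain)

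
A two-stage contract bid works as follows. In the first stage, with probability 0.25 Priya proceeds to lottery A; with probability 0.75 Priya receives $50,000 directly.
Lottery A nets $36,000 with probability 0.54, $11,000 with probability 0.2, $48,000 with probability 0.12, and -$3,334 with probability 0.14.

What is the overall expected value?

$44,233.31

EV(A) = 0.54 × 36000 + 0.2 × 11000 + 0.12 × 48000 + 0.14 × (-3334) = 19440 + 2200 + 5760 − 466.76 = 26933.24
Branch B: 50000 (certain)
Overall = 0.25 × 26933.24 + 0.75 × 50000 = 6733.31 + 37500 = 44233.31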